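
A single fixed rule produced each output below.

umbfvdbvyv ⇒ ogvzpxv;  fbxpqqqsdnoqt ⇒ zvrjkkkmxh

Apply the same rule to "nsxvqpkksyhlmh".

hmrpkjeemsb

Looking at the pairs, the operation is to delete the last 3 characters, then shift every letter 6 places backward in the alphabet (wrapping around).
Applying both steps to "nsxvqpkksyhlmh": "nsxvqpkksyh", then "hmrpkjeemsb".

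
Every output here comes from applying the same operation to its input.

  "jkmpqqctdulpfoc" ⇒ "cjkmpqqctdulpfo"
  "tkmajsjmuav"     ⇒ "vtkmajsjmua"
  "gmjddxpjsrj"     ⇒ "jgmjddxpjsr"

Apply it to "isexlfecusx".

The pattern: move the last character to the front.
Doing the same to "isexlfecusx": "xisexlfecus".

xisexlfecus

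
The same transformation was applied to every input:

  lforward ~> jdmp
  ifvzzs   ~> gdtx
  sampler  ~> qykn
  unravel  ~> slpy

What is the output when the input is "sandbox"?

qylb

The pattern: shift every letter 2 places backward in the alphabet (wrapping around), then keep only the first 4 characters.
"sandbox" → "qylbzmv" → "qylb".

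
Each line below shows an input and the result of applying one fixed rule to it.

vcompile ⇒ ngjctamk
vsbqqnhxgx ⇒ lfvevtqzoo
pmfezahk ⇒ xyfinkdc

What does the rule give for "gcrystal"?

Rule — swap the front and back halves of the string, then shift every letter 2 places backward in the alphabet (wrapping around).
Working it through for "gcrystal": intermediate "stalgcry", final "qryjeapw".

qryjeapw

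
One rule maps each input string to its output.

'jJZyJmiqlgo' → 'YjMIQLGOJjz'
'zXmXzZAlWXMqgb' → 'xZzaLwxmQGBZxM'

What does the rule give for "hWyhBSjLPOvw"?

HbsJlpoVWHwY

What's happening: move the first 3 characters to the end (rotate left by 3), then flip the case of every letter.
Applying both steps to "hWyhBSjLPOvw": "hBSjLPOvwhWy", then "HbsJlpoVWHwY".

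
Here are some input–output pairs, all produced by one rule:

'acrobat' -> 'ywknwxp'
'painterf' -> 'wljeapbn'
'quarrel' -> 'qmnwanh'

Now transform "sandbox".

wozjkxt

The rule is to swap each adjacent pair of characters (1↔2, 3↔4, ...), then shift every letter 4 places backward in the alphabet (wrapping around).
Starting from "sandbox": after the first operation, "asdnobx"; after the second, "wozjkxt".
(Check on "painterf": → "apnietfr" → "wljeapbn" ✓)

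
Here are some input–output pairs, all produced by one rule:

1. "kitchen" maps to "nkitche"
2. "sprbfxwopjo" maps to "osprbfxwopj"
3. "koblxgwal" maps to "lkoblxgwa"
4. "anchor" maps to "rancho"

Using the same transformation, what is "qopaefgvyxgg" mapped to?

gqopaefgvyxg

The rule is to move the last character to the front.
"qopaefgvyxgg" → "gqopaefgvyxg".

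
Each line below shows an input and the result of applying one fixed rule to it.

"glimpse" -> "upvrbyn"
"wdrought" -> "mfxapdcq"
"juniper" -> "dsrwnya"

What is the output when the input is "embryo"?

vnakxh

Each output is the input with this applied: shift every letter 9 places forward in the alphabet (wrapping around), then swap each adjacent pair of characters (1↔2, 3↔4, ...).
Starting from "embryo": after the first operation, "nvkahx"; after the second, "vnakxh".
(Check on "glimpse": → "purvybn" → "upvrbyn" ✓)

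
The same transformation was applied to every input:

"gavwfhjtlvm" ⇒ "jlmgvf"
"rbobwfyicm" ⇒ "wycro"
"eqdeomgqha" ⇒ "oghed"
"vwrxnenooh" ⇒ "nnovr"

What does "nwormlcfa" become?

The transformation: keep every other character starting from the first (positions 1st, 3rd, 5th, ...), then move the last 3 characters to the front (rotate right by 3).
Working it through for "nwormlcfa": intermediate "nomca", final "mcano".
(Check on "vwrxnenooh": → "vrnno" → "nnovr" ✓)

mcano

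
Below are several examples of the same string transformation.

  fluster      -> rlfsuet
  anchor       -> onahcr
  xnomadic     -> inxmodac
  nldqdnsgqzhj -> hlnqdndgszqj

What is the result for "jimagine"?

The pattern: swap each adjacent pair of characters (1↔2, 3↔4, ...), then move the last character to the front.
On "jimagine" that produces "nijamige".

nijamige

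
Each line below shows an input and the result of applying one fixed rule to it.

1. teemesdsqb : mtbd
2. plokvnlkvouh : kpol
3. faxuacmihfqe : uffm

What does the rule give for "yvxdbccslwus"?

The pattern: keep one character in every 3, starting at position 1 (positions 1st, 4th, 7th, ...), then swap each adjacent pair of characters (1↔2, 3↔4, ...).
Starting from "yvxdbccslwus": after the first operation, "ydcw"; after the second, "dywc".

dywc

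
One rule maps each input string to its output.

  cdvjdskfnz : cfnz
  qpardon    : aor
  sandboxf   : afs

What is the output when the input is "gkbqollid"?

bil

Each output is the input with this applied: sort the characters into alphabetical order, then keep one character in every 3, starting at position 1 (positions 1st, 4th, 7th, ...).
Working it through for "gkbqollid": intermediate "bdgiklloq", final "bil".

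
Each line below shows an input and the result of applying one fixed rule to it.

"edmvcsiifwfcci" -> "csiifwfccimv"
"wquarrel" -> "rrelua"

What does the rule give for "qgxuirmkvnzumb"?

The rule is to delete the first 2 characters, then move the first 2 characters to the end (rotate left by 2).
On "qgxuirmkvnzumb": the first step gives "xuirmkvnzumb", and the second then gives "irmkvnzumbxu".

irmkvnzumbxu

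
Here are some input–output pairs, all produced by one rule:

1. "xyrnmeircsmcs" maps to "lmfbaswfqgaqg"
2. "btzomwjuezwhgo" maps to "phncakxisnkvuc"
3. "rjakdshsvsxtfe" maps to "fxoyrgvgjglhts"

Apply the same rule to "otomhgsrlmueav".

The rule is to shift every letter 12 places backward in the alphabet (wrapping around).
On "otomhgsrlmueav" that produces "chcavugfzaisoj".

chcavugfzaisoj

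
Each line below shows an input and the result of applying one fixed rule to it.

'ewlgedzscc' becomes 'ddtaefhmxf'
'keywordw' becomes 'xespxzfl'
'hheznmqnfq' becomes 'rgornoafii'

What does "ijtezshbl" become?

mcitafukj

What's happening: shift every letter 1 place forward in the alphabet (wrapping around), then reverse the string.
"ijtezshbl" → "mcitafukj".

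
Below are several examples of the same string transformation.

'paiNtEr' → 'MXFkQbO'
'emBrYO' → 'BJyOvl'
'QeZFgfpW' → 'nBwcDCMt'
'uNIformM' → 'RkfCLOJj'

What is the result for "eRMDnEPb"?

BojaKbmY

The rule is to flip the case of every letter, then shift every letter 3 places backward in the alphabet (wrapping around).
"eRMDnEPb" → "ErmdNepB" → "BojaKbmY".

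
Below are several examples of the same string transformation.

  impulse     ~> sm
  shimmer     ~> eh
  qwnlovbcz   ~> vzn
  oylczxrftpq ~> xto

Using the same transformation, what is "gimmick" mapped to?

The transformation: move the first 3 characters to the end (rotate left by 3), then keep one character in every 3, starting at position 3 (positions 3rd, 6th, 9th, ...).
For "gimmick", step one produces "mickgim"; step two turns that into "ci".
(Check on "shimmer": → "mmershi" → "eh" ✓)

ci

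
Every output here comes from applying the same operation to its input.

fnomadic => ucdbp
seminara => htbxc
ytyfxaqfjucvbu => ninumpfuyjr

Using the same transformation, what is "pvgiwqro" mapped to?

In each case the input is transformed by: delete the last 3 characters, then shift every letter 11 places backward in the alphabet (wrapping around).
Starting from "pvgiwqro": after the first operation, "pvgiw"; after the second, "ekvxl".

ekvxl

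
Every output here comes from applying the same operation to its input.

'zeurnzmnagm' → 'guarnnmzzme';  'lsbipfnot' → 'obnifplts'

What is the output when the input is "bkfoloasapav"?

afpoalsoabvk

Each output is the input with this applied: take characters alternately from the front and the back (1st, last, 2nd, 2nd-last, ...), then move the first 3 characters to the end (rotate left by 3).
"bkfoloasapav" → "bvkafpoalsoa" → "afpoalsoabvk".
(Check on "zeurnzmnagm": → "zmeguarnnmz" → "guarnnmzzme" ✓)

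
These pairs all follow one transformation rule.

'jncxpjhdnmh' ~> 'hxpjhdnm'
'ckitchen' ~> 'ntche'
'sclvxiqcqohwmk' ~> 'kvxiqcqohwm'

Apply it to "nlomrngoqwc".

The transformation: delete the first 3 characters, then move the last character to the front.
On "nlomrngoqwc" that produces "cmrngoqw".

cmrngoqw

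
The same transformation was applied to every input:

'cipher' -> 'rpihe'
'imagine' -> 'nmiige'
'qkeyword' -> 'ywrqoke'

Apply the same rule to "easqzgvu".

zvusqge

What's happening: sort the characters into reverse alphabetical order, then delete the last character.
For "easqzgvu", step one produces "zvusqgea"; step two turns that into "zvusqge".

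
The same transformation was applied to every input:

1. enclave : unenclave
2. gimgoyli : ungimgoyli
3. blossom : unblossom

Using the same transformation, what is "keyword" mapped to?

In each case the input is transformed by: prepend "un".
For "keyword" the result is "unkeyword".

unkeyword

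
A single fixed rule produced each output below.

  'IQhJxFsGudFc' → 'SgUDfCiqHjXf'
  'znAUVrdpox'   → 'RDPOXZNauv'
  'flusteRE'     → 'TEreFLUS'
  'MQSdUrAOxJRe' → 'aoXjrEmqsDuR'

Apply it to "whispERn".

The transformation: swap the front and back halves of the string, then flip the case of every letter.
Working it through for "whispERn": intermediate "pERnwhis", final "PerNWHIS".

PerNWHIS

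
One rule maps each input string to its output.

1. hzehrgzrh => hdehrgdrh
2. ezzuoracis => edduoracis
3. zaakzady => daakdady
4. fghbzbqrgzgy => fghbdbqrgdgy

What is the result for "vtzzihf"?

vtddihf

The rule is to replace every "z" with "d".
Doing the same to "vtzzihf": "vtddihf".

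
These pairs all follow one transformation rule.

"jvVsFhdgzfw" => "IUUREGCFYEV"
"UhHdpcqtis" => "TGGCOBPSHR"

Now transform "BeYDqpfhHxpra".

ADXCPOEGGWOQZ

The rule is to shift every letter 1 place backward in the alphabet (wrapping around), then convert every letter to uppercase.
For "BeYDqpfhHxpra", step one produces "AdXCpoegGwoqz"; step two turns that into "ADXCPOEGGWOQZ".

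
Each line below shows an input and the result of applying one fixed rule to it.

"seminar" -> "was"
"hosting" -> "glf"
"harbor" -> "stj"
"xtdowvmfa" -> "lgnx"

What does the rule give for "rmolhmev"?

eden

The transformation: shift every letter 8 places backward in the alphabet (wrapping around), then keep every other character starting from the second (positions 2nd, 4th, 6th, ...).
Working it through for "rmolhmev": intermediate "jegdzewn", final "eden".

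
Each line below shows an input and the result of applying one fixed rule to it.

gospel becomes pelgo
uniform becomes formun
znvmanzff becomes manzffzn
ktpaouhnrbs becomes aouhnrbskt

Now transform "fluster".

sterfl

The transformation: move the first 2 characters to the end (rotate left by 2), then delete the first character.
Applying both steps to "fluster": "usterfl", then "sterfl".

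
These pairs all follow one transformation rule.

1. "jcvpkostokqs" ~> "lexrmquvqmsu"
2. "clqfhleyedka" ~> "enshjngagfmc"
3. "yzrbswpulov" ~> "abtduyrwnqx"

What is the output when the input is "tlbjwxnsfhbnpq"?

vndlyzpuhjdprs

The rule is to shift every letter 2 places forward in the alphabet (wrapping around).
"tlbjwxnsfhbnpq" → "vndlyzpuhjdprs".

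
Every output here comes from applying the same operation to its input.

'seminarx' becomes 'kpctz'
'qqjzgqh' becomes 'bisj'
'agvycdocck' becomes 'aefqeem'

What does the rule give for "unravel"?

What's happening: delete the first 3 characters, then shift every letter 2 places forward in the alphabet (wrapping around).
Working it through for "unravel": intermediate "avel", final "cxgn".

cxgn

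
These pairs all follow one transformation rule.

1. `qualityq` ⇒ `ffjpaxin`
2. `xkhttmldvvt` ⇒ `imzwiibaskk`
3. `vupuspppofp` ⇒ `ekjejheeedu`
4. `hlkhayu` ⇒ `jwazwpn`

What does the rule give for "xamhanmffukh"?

wmpbwpcbuujz

Rule — move the last character to the front, then shift every letter 11 places backward in the alphabet (wrapping around).
Starting from "xamhanmffukh": after the first operation, "hxamhanmffuk"; after the second, "wmpbwpcbuujz".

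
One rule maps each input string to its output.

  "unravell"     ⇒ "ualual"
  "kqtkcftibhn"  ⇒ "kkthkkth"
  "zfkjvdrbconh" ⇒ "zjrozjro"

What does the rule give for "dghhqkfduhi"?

dhfhdhfh

The transformation: keep one character in every 3, starting at position 1 (positions 1st, 4th, 7th, ...), then write the whole string twice.
Applying both steps to "dghhqkfduhi": "dhfh", then "dhfhdhfh".
(Check on "zfkjvdrbconh": → "zjro" → "zjrozjro" ✓)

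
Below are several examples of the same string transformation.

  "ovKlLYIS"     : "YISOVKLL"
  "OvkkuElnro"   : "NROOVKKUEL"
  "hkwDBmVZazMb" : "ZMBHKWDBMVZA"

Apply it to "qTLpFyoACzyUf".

In each case the input is transformed by: move the last 3 characters to the front (rotate right by 3), then convert every letter to uppercase.
Applying both steps to "qTLpFyoACzyUf": "yUfqTLpFyoACz", then "YUFQTLPFYOACZ".

YUFQTLPFYOACZ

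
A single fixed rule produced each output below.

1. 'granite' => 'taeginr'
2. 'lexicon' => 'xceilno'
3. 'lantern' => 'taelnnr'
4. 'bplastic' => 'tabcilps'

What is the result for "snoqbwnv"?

wbnnoqsv

Rule — sort the characters into alphabetical order, then move the last character to the front.
For "snoqbwnv", step one produces "bnnoqsvw"; step two turns that into "wbnnoqsv".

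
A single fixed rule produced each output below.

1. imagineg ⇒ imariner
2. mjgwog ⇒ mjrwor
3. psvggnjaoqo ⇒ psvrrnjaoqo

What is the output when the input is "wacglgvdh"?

In each case the input is transformed by: replace every "g" with "r".
So "wacglgvdh" becomes "wacrlrvdh".

wacrlrvdh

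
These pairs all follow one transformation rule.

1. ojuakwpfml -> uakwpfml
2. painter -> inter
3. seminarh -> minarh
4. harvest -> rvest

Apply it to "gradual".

Each output is the input with this applied: delete the first 2 characters.
For "gradual" the result is "adual".

adual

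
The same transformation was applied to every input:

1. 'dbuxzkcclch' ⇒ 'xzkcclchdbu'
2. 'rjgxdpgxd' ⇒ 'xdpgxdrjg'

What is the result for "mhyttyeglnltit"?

Each output is the input with this applied: move the first 3 characters to the end (rotate left by 3).
For "mhyttyeglnltit" the result is "ttyeglnltitmhy".

ttyeglnltitmhy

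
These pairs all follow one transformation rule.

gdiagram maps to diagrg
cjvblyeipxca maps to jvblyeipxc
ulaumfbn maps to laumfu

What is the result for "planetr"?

The pattern: delete the last 2 characters, then move the first character to the end.
"planetr" → "plane" → "lanep".

lanep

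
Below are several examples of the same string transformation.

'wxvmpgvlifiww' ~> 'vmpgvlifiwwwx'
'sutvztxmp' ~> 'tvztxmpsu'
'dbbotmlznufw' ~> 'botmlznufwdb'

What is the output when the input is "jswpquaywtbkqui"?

In each case the input is transformed by: move the first 2 characters to the end (rotate left by 2).
So "jswpquaywtbkqui" becomes "wpquaywtbkquijs".

wpquaywtbkquijs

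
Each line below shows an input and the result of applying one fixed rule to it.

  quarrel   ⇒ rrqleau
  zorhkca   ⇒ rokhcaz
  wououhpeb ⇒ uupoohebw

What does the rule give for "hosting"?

In each case the input is transformed by: sort the characters into reverse alphabetical order, then move the first character to the end.
For "hosting", step one produces "tsonihg"; step two turns that into "sonihgt".
(Check on "zorhkca": → "zrokhca" → "rokhcaz" ✓)

sonihgt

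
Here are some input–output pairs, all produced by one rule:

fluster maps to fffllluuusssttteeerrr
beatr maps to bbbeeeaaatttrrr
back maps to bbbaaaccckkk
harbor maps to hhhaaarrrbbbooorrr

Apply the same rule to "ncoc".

The pattern: repeat every character 3 times.
"ncoc" → "nnncccoooccc".

nnncccoooccc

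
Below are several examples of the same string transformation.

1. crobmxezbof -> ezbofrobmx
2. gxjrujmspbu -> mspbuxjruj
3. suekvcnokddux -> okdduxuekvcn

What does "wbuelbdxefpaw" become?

The transformation: delete the first character, then swap the front and back halves of the string.
Applying both steps to "wbuelbdxefpaw": "buelbdxefpaw", then "xefpawbuelbd".

xefpawbuelbd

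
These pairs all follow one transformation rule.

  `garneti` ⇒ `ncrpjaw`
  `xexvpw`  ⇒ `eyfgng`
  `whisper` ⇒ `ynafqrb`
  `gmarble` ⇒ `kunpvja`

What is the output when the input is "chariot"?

rxclqja

Each output is the input with this applied: move the last 3 characters to the front (rotate right by 3), then shift every letter 9 places forward in the alphabet (wrapping around).
For "chariot" the result is "rxclqja".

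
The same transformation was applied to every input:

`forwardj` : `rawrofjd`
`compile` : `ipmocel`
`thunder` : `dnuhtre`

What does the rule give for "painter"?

The transformation: reverse the string, then move the first 2 characters to the end (rotate left by 2).
On "painter": the first step gives "retniap", and the second then gives "tniapre".

tniapre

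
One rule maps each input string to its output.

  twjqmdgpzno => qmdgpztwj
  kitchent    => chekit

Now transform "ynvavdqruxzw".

avdqruxynv

In each case the input is transformed by: delete the last 2 characters, then move the first 3 characters to the end (rotate left by 3).
For "ynvavdqruxzw", step one produces "ynvavdqrux"; step two turns that into "avdqruxynv".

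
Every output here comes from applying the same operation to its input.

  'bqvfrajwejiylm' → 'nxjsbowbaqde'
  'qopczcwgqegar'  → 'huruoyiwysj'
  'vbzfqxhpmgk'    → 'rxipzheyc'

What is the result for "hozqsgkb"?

The rule is to shift every letter 8 places backward in the alphabet (wrapping around), then delete the first 2 characters.
On "hozqsgkb" that produces "rikyct".

rikyct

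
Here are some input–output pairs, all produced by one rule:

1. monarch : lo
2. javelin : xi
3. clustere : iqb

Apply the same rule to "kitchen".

fe

Looking at the pairs, the operation is to shift every letter 3 places backward in the alphabet (wrapping around), then keep one character in every 3, starting at position 2 (positions 2nd, 5th, 8th, ...).
"kitchen" → "hfqzebk" → "fe".
(Check on "clustere": → "zirpqbob" → "iqb" ✓)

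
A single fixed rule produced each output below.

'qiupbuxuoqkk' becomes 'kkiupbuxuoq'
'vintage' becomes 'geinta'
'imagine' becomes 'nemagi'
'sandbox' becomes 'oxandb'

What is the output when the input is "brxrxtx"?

txrxrx

Each output is the input with this applied: delete the first character, then move the last 2 characters to the front (rotate right by 2).
Starting from "brxrxtx": after the first operation, "rxrxtx"; after the second, "txrxrx".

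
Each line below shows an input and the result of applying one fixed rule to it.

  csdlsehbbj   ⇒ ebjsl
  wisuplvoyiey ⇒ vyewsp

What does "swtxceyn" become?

Rule — swap the front and back halves of the string, then keep every other character starting from the first (positions 1st, 3rd, 5th, ...).
"swtxceyn" → "ceynswtx" → "cyst".

cyst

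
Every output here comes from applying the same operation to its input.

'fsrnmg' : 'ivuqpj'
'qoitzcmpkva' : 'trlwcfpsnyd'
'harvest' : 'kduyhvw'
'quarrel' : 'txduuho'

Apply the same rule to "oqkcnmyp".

What's happening: shift every letter 3 places forward in the alphabet (wrapping around).
For "oqkcnmyp" the result is "rtnfqpbs".

rtnfqpbs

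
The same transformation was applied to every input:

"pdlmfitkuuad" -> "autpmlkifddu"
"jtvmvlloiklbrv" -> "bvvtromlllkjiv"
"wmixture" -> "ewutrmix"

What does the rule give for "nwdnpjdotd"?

Rule — sort the characters into reverse alphabetical order, then swap the first and last characters.
On "nwdnpjdotd": the first step gives "wtponnjddd", and the second then gives "dtponnjddw".

dtponnjddw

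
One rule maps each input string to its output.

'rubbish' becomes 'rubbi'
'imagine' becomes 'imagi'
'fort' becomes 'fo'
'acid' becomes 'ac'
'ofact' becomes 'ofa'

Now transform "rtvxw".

Looking at the pairs, the operation is to delete the last 2 characters.
On "rtvxw" that produces "rtv".

rtv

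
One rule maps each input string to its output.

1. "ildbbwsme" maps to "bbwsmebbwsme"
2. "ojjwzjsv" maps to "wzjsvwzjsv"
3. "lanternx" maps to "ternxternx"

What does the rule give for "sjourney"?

In each case the input is transformed by: delete the first 3 characters, then write the whole string twice.
"sjourney" → "urney" → "urneyurney".

urneyurney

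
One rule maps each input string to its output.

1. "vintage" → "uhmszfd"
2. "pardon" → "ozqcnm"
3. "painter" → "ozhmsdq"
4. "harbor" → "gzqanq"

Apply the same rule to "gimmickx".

fhllhbjw

Looking at the pairs, the operation is to shift every letter 1 place backward in the alphabet (wrapping around).
So "gimmickx" becomes "fhllhbjw".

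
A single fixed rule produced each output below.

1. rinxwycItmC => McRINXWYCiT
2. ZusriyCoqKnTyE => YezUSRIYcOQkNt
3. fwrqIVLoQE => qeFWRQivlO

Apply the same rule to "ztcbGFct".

CTZTCBgf

Rule — flip the case of every letter, then move the last 2 characters to the front (rotate right by 2).
"ztcbGFct" → "CTZTCBgf".
(Check on "ZusriyCoqKnTyE": → "zUSRIYcOQkNtYe" → "YezUSRIYcOQkNt" ✓)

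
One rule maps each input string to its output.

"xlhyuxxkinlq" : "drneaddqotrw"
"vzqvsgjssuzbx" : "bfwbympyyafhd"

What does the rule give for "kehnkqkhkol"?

qkntqwqnqur

Rule — shift every letter 6 places forward in the alphabet (wrapping around).
So "kehnkqkhkol" becomes "qkntqwqnqur".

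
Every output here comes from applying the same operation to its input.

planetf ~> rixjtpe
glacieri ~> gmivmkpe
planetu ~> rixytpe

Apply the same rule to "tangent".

What's happening: move the first 3 characters to the end (rotate left by 3), then shift every letter 4 places forward in the alphabet (wrapping around).
Applying both steps to "tangent": "genttan", then "kirxxer".

kirxxer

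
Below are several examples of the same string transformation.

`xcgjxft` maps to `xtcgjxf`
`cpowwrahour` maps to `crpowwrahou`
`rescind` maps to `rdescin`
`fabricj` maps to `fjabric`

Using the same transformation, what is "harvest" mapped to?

htarves

The pattern: swap the first and last characters, then move the last character to the front.
"harvest" → "tarvesh" → "htarves".
(Check on "cpowwrahour": → "rpowwrahouc" → "crpowwrahou" ✓)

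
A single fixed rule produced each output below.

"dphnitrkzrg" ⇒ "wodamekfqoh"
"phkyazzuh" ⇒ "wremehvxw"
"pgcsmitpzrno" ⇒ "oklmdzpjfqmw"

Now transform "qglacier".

What's happening: move the last 3 characters to the front (rotate right by 3), then shift every letter 3 places backward in the alphabet (wrapping around).
For "qglacier", step one produces "ierqglac"; step two turns that into "fbondixz".

fbondixz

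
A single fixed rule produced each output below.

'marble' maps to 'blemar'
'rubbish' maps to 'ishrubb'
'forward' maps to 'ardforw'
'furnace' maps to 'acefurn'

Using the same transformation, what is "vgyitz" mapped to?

itzvgy

In each case the input is transformed by: move the last 3 characters to the front (rotate right by 3).
"vgyitz" → "itzvgy".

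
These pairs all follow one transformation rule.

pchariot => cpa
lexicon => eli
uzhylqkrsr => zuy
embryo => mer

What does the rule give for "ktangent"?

tkn

The rule is to swap each adjacent pair of characters (1↔2, 3↔4, ...), then keep only the first 3 characters.
Working it through for "ktangent": intermediate "tknaegtn", final "tkn".
(Check on "lexicon": → "elixocn" → "eli" ✓)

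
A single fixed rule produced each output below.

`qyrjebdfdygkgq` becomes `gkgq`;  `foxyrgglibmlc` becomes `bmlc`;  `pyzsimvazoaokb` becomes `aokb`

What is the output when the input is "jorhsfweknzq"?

In each case the input is transformed by: keep only the last 4 characters.
Doing the same to "jorhsfweknzq": "knzq".

knzq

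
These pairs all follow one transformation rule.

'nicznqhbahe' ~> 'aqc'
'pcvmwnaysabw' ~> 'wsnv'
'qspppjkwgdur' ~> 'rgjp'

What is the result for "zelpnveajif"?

The pattern: keep one character in every 3, starting at position 3 (positions 3rd, 6th, 9th, ...), then reverse the string.
Working it through for "zelpnveajif": intermediate "lvj", final "jvl".

jvl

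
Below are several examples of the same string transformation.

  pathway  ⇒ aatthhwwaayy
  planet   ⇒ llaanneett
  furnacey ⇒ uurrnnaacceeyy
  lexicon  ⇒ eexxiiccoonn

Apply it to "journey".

The rule is to delete the first character, then double every character.
Starting from "journey": after the first operation, "ourney"; after the second, "oouurrnneeyy".
(Check on "furnacey": → "urnacey" → "uurrnnaacceeyy" ✓)

oouurrnneeyy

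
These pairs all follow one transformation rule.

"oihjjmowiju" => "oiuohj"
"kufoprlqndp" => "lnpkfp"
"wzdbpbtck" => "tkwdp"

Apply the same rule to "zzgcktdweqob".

deozgk

Looking at the pairs, the operation is to keep every other character starting from the first (positions 1st, 3rd, 5th, ...), then move the first 3 characters to the end (rotate left by 3).
On "zzgcktdweqob": the first step gives "zgkdeo", and the second then gives "deozgk".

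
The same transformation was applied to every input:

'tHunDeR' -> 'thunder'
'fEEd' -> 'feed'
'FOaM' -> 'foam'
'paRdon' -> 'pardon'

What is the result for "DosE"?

What's happening: convert every letter to lowercase.
So "DosE" becomes "dose".

dose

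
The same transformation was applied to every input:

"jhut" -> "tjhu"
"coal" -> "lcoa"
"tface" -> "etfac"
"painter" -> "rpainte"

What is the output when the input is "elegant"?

telegan

In each case the input is transformed by: move the last character to the front.
Doing the same to "elegant": "telegan".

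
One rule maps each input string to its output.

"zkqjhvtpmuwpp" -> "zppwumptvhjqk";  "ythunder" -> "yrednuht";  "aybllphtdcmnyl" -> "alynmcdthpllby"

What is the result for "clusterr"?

crretsul

Looking at the pairs, the operation is to move the first character to the end, then reverse the string.
"clusterr" → "crretsul".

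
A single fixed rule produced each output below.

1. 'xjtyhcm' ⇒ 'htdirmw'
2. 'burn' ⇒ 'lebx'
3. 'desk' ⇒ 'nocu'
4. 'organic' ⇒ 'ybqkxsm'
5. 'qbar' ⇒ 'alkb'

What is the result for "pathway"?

The pattern: shift every letter 10 places forward in the alphabet (wrapping around).
So "pathway" becomes "zkdrgki".

zkdrgki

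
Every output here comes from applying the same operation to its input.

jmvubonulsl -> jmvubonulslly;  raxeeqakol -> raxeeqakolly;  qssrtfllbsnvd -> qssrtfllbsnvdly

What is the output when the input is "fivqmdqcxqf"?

fivqmdqcxqfly

The transformation: append "ly".
Applying that to "fivqmdqcxqf" gives "fivqmdqcxqfly".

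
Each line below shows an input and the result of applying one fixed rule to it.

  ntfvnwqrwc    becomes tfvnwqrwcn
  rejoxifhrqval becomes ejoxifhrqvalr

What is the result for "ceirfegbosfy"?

eirfegbosfyc

The transformation: move the first character to the end.
So "ceirfegbosfy" becomes "eirfegbosfyc".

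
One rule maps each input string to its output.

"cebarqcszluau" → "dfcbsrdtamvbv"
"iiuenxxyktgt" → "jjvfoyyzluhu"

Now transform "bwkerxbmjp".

cxlfsycnkq

Rule — shift every letter 1 place forward in the alphabet (wrapping around).
Doing the same to "bwkerxbmjp": "cxlfsycnkq".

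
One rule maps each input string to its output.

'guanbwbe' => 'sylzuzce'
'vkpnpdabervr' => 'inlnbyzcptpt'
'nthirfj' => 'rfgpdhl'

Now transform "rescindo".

cqaglbmp

In each case the input is transformed by: move the first character to the end, then shift every letter 2 places backward in the alphabet (wrapping around).
For "rescindo", step one produces "escindor"; step two turns that into "cqaglbmp".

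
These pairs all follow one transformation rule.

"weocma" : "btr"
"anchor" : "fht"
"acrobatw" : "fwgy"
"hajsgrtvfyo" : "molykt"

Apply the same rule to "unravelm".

Rule — keep every other character starting from the first (positions 1st, 3rd, 5th, ...), then shift every letter 5 places forward in the alphabet (wrapping around).
Starting from "unravelm": after the first operation, "urvl"; after the second, "zwaq".
(Check on "anchor": → "aco" → "fht" ✓)

zwaq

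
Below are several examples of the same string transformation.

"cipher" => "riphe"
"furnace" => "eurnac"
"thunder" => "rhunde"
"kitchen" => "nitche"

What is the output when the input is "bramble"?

erambl

Each output is the input with this applied: delete the first character, then move the last character to the front.
On "bramble": the first step gives "ramble", and the second then gives "erambl".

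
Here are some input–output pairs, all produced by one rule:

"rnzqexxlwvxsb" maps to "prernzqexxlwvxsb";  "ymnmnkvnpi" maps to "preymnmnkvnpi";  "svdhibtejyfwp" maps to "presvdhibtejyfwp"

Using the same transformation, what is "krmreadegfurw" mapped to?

prekrmreadegfurw

Rule — prepend "pre".
"krmreadegfurw" → "prekrmreadegfurw".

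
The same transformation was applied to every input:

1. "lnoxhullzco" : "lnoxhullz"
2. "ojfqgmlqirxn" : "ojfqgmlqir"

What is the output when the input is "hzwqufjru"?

hzwqufj

Each output is the input with this applied: delete the last 2 characters.
On "hzwqufjru" that produces "hzwqufj".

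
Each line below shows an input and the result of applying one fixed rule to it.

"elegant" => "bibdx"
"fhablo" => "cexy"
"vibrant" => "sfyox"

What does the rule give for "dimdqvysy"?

afjansv

Rule — shift every letter 3 places backward in the alphabet (wrapping around), then delete the last 2 characters.
Applying both steps to "dimdqvysy": "afjansvpv", then "afjansv".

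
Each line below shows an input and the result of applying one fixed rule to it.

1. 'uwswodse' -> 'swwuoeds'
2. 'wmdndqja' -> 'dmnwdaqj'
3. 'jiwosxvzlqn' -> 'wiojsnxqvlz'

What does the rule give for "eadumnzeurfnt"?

dauemtnnzferu

The pattern: move the first 2 characters to the end (rotate left by 2), then take characters alternately from the front and the back (1st, last, 2nd, 2nd-last, ...).
So "eadumnzeurfnt" becomes "dauemtnnzferu".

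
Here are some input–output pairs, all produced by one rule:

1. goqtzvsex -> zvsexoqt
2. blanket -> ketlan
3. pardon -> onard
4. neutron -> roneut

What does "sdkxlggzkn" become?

The rule is to delete the first character, then move the first 3 characters to the end (rotate left by 3).
"sdkxlggzkn" → "dkxlggzkn" → "lggzkndkx".

lggzkndkx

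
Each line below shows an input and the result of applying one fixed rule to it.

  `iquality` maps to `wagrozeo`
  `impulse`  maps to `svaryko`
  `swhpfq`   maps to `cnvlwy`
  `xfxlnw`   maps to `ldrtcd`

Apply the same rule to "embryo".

shxeuk

In each case the input is transformed by: move the first character to the end, then shift every letter 6 places forward in the alphabet (wrapping around).
Working it through for "embryo": intermediate "mbryoe", final "shxeuk".
(Check on "impulse": → "mpulsei" → "svaryko" ✓)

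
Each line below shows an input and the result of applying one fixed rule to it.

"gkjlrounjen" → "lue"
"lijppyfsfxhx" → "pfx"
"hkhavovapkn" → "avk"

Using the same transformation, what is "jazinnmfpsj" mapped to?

ims

Each output is the input with this applied: delete the first 3 characters, then keep one character in every 3, starting at position 1 (positions 1st, 4th, 7th, ...).
For "jazinnmfpsj" the result is "ims".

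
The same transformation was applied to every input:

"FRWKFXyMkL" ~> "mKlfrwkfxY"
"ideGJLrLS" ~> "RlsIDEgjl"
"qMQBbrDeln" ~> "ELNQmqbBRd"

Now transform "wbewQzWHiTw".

Rule — flip the case of every letter, then move the last 3 characters to the front (rotate right by 3).
"wbewQzWHiTw" → "WBEWqZwhItW" → "ItWWBEWqZwh".
(Check on "ideGJLrLS": → "IDEgjlRls" → "RlsIDEgjl" ✓)

ItWWBEWqZwh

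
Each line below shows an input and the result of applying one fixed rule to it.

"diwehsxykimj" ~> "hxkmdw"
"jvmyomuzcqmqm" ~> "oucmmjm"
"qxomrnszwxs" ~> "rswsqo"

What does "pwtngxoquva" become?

Looking at the pairs, the operation is to keep every other character starting from the first (positions 1st, 3rd, 5th, ...), then move the first 2 characters to the end (rotate left by 2).
For "pwtngxoquva" the result is "gouapt".

gouapt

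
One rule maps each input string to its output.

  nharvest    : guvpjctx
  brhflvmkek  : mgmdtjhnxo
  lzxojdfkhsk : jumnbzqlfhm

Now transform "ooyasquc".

sweqqacu

The pattern: move the last 3 characters to the front (rotate right by 3), then shift every letter 2 places forward in the alphabet (wrapping around).
Applying both steps to "ooyasquc": "qucooyas", then "sweqqacu".
(Check on "nharvest": → "estnharv" → "guvpjctx" ✓)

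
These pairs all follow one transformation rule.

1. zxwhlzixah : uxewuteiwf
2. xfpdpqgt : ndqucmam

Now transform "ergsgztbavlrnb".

okybodpdwqyxsi

The transformation: move the last 3 characters to the front (rotate right by 3), then shift every letter 3 places backward in the alphabet (wrapping around).
On "ergsgztbavlrnb": the first step gives "rnbergsgztbavl", and the second then gives "okybodpdwqyxsi".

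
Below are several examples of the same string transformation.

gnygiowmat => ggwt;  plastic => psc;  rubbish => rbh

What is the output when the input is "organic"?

Rule — keep one character in every 3, starting at position 1 (positions 1st, 4th, 7th, ...).
Doing the same to "organic": "oac".

oac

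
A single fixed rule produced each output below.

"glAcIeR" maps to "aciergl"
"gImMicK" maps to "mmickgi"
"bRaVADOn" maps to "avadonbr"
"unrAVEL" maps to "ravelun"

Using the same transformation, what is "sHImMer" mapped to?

immersh

The pattern: move the first 2 characters to the end (rotate left by 2), then convert every letter to lowercase.
"sHImMer" → "ImMersH" → "immersh".
(Check on "bRaVADOn": → "aVADOnbR" → "avadonbr" ✓)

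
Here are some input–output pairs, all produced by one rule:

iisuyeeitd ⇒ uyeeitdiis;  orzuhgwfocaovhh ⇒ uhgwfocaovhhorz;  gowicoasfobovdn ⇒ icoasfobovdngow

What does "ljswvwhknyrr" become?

wvwhknyrrljs

What's happening: move the first 3 characters to the end (rotate left by 3).
So "ljswvwhknyrr" becomes "wvwhknyrrljs".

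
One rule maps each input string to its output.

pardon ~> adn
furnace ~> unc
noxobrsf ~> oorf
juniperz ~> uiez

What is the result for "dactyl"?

atl

The pattern: keep every other character starting from the second (positions 2nd, 4th, 6th, ...).
For "dactyl" the result is "atl".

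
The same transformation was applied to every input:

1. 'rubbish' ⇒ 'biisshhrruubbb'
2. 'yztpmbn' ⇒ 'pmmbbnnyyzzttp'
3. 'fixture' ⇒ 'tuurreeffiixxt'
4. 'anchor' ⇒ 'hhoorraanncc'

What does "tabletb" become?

Looking at the pairs, the operation is to double every character, then swap the front and back halves of the string.
On "tabletb" that produces "leettbbttaabbl".

leettbbttaabbl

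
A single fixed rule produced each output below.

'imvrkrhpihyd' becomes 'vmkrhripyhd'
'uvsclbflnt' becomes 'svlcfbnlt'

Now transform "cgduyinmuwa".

dgyuniumaw

Each output is the input with this applied: delete the first character, then swap each adjacent pair of characters (1↔2, 3↔4, ...).
"cgduyinmuwa" → "dgyuniumaw".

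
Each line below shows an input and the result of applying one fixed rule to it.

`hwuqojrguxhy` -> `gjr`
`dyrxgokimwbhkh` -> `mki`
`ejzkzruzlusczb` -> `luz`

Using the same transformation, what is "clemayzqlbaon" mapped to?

Each output is the input with this applied: take characters alternately from the front and the back (1st, last, 2nd, 2nd-last, ...), then keep only the last 3 characters.
On "clemayzqlbaon": the first step gives "cnloeambalyqz", and the second then gives "yqz".

yqz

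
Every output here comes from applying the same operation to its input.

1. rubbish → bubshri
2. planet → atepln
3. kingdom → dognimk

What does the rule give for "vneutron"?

Each output is the input with this applied: sort the characters into alphabetical order, then take characters alternately from the front and the back (1st, last, 2nd, 2nd-last, ...).
On "vneutron": the first step gives "ennortuv", and the second then gives "evnuntor".
(Check on "planet": → "aelnpt" → "atepln" ✓)

evnuntor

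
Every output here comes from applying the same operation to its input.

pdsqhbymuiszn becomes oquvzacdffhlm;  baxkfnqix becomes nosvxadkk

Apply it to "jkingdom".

qtvwxzab

What's happening: sort the characters into alphabetical order, then shift every letter 13 places forward in the alphabet (wrapping around) — i.e. ROT13.
Working it through for "jkingdom": intermediate "dgijkmno", final "qtvwxzab".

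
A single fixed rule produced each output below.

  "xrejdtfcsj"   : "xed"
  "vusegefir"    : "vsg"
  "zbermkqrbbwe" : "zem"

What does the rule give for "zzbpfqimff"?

Looking at the pairs, the operation is to keep every other character starting from the first (positions 1st, 3rd, 5th, ...), then keep only the first 3 characters.
Working it through for "zzbpfqimff": intermediate "zbfif", final "zbf".

zbf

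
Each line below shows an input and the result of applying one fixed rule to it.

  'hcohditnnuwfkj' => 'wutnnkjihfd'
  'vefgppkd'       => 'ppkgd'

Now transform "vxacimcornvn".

The pattern: delete the first 3 characters, then sort the characters into reverse alphabetical order.
On "vxacimcornvn": the first step gives "cimcornvn", and the second then gives "vronnmicc".

vronnmicc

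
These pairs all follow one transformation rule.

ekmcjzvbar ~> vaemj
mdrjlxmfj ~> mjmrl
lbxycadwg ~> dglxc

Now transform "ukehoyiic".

icueo

What's happening: keep every other character starting from the first (positions 1st, 3rd, 5th, ...), then move the first 3 characters to the end (rotate left by 3).
"ukehoyiic" → "ueoic" → "icueo".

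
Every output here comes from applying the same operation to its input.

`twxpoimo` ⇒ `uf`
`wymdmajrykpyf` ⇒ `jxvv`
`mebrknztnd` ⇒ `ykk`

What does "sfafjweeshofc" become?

xtpc

The transformation: keep one character in every 3, starting at position 3 (positions 3rd, 6th, 9th, ...), then shift every letter 3 places backward in the alphabet (wrapping around).
Starting from "sfafjweeshofc": after the first operation, "awsf"; after the second, "xtpc".
(Check on "twxpoimo": → "xi" → "uf" ✓)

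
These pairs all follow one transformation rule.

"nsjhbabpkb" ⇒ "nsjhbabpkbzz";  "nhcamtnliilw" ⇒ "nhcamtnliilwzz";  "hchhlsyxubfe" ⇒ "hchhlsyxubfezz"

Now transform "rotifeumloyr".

rotifeumloyrzz

The pattern: append "zz".
So "rotifeumloyr" becomes "rotifeumloyrzz".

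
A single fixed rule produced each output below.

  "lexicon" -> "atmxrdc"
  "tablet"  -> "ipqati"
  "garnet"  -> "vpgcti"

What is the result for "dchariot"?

The pattern: shift every letter 11 places backward in the alphabet (wrapping around).
For "dchariot" the result is "srwpgxdi".

srwpgxdi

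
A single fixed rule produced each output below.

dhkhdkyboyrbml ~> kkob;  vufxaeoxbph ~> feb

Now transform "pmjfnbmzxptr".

In each case the input is transformed by: keep one character in every 3, starting at position 3 (positions 3rd, 6th, 9th, ...).
"pmjfnbmzxptr" → "jbxr".

jbxr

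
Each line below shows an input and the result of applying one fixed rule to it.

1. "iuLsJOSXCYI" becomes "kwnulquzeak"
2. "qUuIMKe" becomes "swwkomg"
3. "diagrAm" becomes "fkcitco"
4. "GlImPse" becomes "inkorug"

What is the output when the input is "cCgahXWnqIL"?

eeicjzypskn

What's happening: shift every letter 2 places forward in the alphabet (wrapping around), then convert every letter to lowercase.
Working it through for "cCgahXWnqIL": intermediate "eEicjZYpsKN", final "eeicjzypskn".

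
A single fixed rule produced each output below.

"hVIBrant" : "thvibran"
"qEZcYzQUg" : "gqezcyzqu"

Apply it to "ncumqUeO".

The rule is to move the last character to the front, then convert every letter to lowercase.
For "ncumqUeO" the result is "oncumque".

oncumque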